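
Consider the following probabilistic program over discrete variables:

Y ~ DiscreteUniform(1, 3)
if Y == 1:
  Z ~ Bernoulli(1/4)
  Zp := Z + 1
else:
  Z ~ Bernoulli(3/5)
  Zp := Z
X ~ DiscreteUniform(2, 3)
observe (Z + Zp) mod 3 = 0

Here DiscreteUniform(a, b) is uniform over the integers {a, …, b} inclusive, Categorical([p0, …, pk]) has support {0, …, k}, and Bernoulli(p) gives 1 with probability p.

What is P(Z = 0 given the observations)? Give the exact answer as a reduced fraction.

Enumerate traces; 6 have nonzero weight after conditioning:
  (Y=1, Z=1, X=2) weight 1/24
  (Y=1, Z=1, X=3) weight 1/24
  (Y=2, Z=0, X=2) weight 1/15
  (Y=2, Z=0, X=3) weight 1/15
  (Y=3, Z=0, X=2) weight 1/15
  (Y=3, Z=0, X=3) weight 1/15
Group by Z:
  weight(Z=0) = 4/15
  weight(Z=1) = 1/12
Total weight = 4/15 + 1/12 = 7/20
P(Z=0 | obs) = 4/15 / 7/20 = 16/21
P(Z=1 | obs) = 1/12 / 7/20 = 5/21

P(Z = 0 | obs) = 16/21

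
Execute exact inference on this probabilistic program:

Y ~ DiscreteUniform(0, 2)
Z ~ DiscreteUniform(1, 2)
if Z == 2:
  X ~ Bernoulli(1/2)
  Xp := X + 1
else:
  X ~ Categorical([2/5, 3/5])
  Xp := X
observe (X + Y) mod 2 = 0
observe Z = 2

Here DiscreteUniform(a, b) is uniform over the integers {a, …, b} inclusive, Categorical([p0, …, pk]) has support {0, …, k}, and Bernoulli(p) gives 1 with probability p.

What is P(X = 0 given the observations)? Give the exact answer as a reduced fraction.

Enumerate traces; 3 have nonzero weight after conditioning:
  (Y=0, Z=2, X=0) weight 1/12
  (Y=1, Z=2, X=1) weight 1/12
  (Y=2, Z=2, X=0) weight 1/12
Group by X:
  weight(X=0) = 1/6
  weight(X=1) = 1/12
Total weight = 1/6 + 1/12 = 1/4
P(X=0 | obs) = 1/6 / 1/4 = 2/3
P(X=1 | obs) = 1/12 / 1/4 = 1/3

P(X = 0 | obs) = 2/3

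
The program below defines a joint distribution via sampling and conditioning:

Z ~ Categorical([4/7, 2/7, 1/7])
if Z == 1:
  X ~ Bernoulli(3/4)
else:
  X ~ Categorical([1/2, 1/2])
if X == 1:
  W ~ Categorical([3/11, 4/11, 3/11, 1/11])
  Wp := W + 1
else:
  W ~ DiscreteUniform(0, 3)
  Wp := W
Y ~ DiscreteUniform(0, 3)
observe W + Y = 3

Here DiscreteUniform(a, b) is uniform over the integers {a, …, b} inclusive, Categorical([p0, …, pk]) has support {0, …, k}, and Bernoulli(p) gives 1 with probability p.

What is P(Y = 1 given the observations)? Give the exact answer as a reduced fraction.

Enumerate traces; 24 have nonzero weight after conditioning:
  (Z=0, X=0, W=0, Y=3) weight 1/56
  (Z=0, X=0, W=1, Y=2) weight 1/56
  (Z=0, X=0, W=2, Y=1) weight 1/56
  (Z=0, X=0, W=3, Y=0) weight 1/56
  (Z=0, X=1, W=0, Y=3) weight 3/154
  (Z=0, X=1, W=1, Y=2) weight 2/77
  (Z=0, X=1, W=2, Y=1) weight 3/154
  (Z=0, X=1, W=3, Y=0) weight 1/154
  … 16 more
Group by Y:
  weight(Y=0) = 7/176
  weight(Y=1) = 81/1232
  weight(Y=2) = 97/1232
  weight(Y=3) = 81/1232
Total weight = 7/176 + 81/1232 + 97/1232 + 81/1232 = 1/4
P(Y=0 | obs) = 7/176 / 1/4 = 7/44
P(Y=1 | obs) = 81/1232 / 1/4 = 81/308
P(Y=2 | obs) = 97/1232 / 1/4 = 97/308
P(Y=3 | obs) = 81/1232 / 1/4 = 81/308

P(Y = 1 | obs) = 81/308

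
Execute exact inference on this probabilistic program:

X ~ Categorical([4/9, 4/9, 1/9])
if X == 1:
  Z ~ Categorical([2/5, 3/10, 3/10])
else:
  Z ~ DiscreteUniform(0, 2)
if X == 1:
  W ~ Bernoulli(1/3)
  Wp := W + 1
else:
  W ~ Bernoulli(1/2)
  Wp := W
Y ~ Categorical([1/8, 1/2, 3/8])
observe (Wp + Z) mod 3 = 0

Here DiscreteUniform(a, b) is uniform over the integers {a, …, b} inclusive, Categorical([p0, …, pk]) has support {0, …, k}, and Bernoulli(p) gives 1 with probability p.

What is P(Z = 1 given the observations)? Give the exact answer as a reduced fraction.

P(Z = 1 | obs) = 6/43

Enumerate traces; 18 have nonzero weight after conditioning:
  (X=0, Z=0, W=0, Y=0) weight 1/108
  (X=0, Z=0, W=0, Y=1) weight 1/27
  (X=0, Z=0, W=0, Y=2) weight 1/36
  (X=0, Z=2, W=1, Y=0) weight 1/108
  (X=0, Z=2, W=1, Y=1) weight 1/27
  (X=0, Z=2, W=1, Y=2) weight 1/36
  (X=1, Z=1, W=1, Y=0) weight 1/180
  (X=1, Z=1, W=1, Y=1) weight 1/45
  … 10 more
Group by Z:
  weight(Z=0) = 5/54
  weight(Z=1) = 2/45
  weight(Z=2) = 49/270
Total weight = 5/54 + 2/45 + 49/270 = 43/135
P(Z=0 | obs) = 5/54 / 43/135 = 25/86
P(Z=1 | obs) = 2/45 / 43/135 = 6/43
P(Z=2 | obs) = 49/270 / 43/135 = 49/86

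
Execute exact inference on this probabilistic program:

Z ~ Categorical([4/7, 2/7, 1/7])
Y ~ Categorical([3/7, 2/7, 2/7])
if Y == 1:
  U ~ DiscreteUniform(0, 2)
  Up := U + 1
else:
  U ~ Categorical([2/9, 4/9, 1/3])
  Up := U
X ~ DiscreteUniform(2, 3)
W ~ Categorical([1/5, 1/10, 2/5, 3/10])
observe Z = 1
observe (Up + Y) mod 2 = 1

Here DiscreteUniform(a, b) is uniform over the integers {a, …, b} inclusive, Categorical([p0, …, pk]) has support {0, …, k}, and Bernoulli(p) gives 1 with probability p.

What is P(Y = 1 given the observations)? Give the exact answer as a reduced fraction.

P(Y = 1 | obs) = 3/13

Enumerate traces; 24 have nonzero weight after conditioning:
  (Z=1, Y=0, U=1, X=2, W=0) weight 4/735
  (Z=1, Y=0, U=1, X=2, W=1) weight 2/735
  (Z=1, Y=0, U=1, X=2, W=2) weight 8/735
  (Z=1, Y=0, U=1, X=2, W=3) weight 2/245
  (Z=1, Y=0, U=1, X=3, W=0) weight 4/735
  (Z=1, Y=0, U=1, X=3, W=1) weight 2/735
  (Z=1, Y=0, U=1, X=3, W=2) weight 8/735
  (Z=1, Y=0, U=1, X=3, W=3) weight 2/245
  (Z=1, Y=1, U=1, X=2, W=0) weight 2/735
  (Z=1, Y=2, U=1, X=2, W=0) weight 8/2205
  … 14 more
Group by Y:
  weight(Y=0) = 8/147
  weight(Y=1) = 4/147
  weight(Y=2) = 16/441
Total weight = 8/147 + 4/147 + 16/441 = 52/441
P(Y=0 | obs) = 8/147 / 52/441 = 6/13
P(Y=1 | obs) = 4/147 / 52/441 = 3/13
P(Y=2 | obs) = 16/441 / 52/441 = 4/13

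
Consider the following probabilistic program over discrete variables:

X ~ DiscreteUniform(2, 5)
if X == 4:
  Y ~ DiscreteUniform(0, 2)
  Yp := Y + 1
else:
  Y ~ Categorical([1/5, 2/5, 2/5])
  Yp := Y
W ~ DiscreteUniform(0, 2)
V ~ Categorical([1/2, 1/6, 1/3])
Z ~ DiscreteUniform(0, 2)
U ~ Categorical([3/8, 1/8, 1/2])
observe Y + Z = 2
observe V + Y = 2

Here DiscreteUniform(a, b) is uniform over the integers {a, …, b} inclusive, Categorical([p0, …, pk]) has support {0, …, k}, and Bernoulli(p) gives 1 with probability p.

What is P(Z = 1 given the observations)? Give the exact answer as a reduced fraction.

P(Z = 1 | obs) = 23/120

Enumerate traces; 108 have nonzero weight after conditioning:
  (X=2, Y=0, W=0, V=2, Z=2, U=0) weight 1/1440
  (X=2, Y=0, W=0, V=2, Z=2, U=1) weight 1/4320
  (X=2, Y=0, W=0, V=2, Z=2, U=2) weight 1/1080
  (X=2, Y=0, W=1, V=2, Z=2, U=0) weight 1/1440
  (X=2, Y=0, W=1, V=2, Z=2, U=1) weight 1/4320
  (X=2, Y=0, W=1, V=2, Z=2, U=2) weight 1/1080
  (X=2, Y=0, W=2, V=2, Z=2, U=0) weight 1/1440
  (X=2, Y=0, W=2, V=2, Z=2, U=1) weight 1/4320
  (X=2, Y=1, W=0, V=1, Z=1, U=0) weight 1/1440
  (X=2, Y=2, W=0, V=0, Z=0, U=0) weight 1/480
  … 98 more
Group by Z:
  weight(Z=0) = 23/360
  weight(Z=1) = 23/1080
  weight(Z=2) = 7/270
Total weight = 23/360 + 23/1080 + 7/270 = 1/9
P(Z=0 | obs) = 23/360 / 1/9 = 23/40
P(Z=1 | obs) = 23/1080 / 1/9 = 23/120
P(Z=2 | obs) = 7/270 / 1/9 = 7/30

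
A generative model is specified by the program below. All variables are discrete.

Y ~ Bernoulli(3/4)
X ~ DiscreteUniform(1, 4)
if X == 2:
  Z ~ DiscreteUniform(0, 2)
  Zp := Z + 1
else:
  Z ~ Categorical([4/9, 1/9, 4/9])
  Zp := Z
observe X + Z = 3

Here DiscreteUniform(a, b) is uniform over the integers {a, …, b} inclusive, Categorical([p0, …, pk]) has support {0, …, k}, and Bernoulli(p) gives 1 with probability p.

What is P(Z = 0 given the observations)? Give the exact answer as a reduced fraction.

Enumerate traces; 6 have nonzero weight after conditioning:
  (Y=0, X=1, Z=2) weight 1/36
  (Y=0, X=2, Z=1) weight 1/48
  (Y=0, X=3, Z=0) weight 1/36
  (Y=1, X=1, Z=2) weight 1/12
  (Y=1, X=2, Z=1) weight 1/16
  (Y=1, X=3, Z=0) weight 1/12
Group by Z:
  weight(Z=0) = 1/9
  weight(Z=1) = 1/12
  weight(Z=2) = 1/9
Total weight = 1/9 + 1/12 + 1/9 = 11/36
P(Z=0 | obs) = 1/9 / 11/36 = 4/11
P(Z=1 | obs) = 1/12 / 11/36 = 3/11
P(Z=2 | obs) = 1/9 / 11/36 = 4/11

P(Z = 0 | obs) = 4/11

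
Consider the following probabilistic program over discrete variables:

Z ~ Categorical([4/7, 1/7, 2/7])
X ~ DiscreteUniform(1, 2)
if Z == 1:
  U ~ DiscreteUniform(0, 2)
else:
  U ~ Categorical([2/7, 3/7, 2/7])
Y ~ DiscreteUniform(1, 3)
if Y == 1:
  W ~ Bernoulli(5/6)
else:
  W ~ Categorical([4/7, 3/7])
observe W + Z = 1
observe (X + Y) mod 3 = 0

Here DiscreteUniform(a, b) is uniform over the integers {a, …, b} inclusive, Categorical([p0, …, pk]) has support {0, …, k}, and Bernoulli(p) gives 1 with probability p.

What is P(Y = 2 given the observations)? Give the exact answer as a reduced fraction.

Enumerate traces; 12 have nonzero weight after conditioning:
  (Z=0, X=1, U=0, Y=2, W=1) weight 4/343
  (Z=0, X=1, U=1, Y=2, W=1) weight 6/343
  (Z=0, X=1, U=2, Y=2, W=1) weight 4/343
  (Z=0, X=2, U=0, Y=1, W=1) weight 10/441
  (Z=0, X=2, U=1, Y=1, W=1) weight 5/147
  (Z=0, X=2, U=2, Y=1, W=1) weight 10/441
  (Z=1, X=1, U=0, Y=2, W=0) weight 2/441
  (Z=1, X=1, U=1, Y=2, W=0) weight 2/441
  … 4 more
Group by Y:
  weight(Y=1) = 1/12
  weight(Y=2) = 8/147
Total weight = 1/12 + 8/147 = 27/196
P(Y=1 | obs) = 1/12 / 27/196 = 49/81
P(Y=2 | obs) = 8/147 / 27/196 = 32/81

P(Y = 2 | obs) = 32/81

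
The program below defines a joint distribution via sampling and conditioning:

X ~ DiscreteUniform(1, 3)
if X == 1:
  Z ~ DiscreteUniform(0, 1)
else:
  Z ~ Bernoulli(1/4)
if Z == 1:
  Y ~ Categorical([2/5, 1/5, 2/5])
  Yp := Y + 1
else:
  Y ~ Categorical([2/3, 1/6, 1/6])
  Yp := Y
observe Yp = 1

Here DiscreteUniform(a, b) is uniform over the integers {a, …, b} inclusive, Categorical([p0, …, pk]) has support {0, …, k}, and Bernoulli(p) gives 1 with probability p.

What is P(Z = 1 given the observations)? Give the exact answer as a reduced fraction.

Enumerate traces; 6 have nonzero weight after conditioning:
  (X=1, Z=0, Y=1) weight 1/36
  (X=1, Z=1, Y=0) weight 1/15
  (X=2, Z=0, Y=1) weight 1/24
  (X=2, Z=1, Y=0) weight 1/30
  (X=3, Z=0, Y=1) weight 1/24
  (X=3, Z=1, Y=0) weight 1/30
Group by Z:
  weight(Z=0) = 1/9
  weight(Z=1) = 2/15
Total weight = 1/9 + 2/15 = 11/45
P(Z=0 | obs) = 1/9 / 11/45 = 5/11
P(Z=1 | obs) = 2/15 / 11/45 = 6/11

P(Z = 1 | obs) = 6/11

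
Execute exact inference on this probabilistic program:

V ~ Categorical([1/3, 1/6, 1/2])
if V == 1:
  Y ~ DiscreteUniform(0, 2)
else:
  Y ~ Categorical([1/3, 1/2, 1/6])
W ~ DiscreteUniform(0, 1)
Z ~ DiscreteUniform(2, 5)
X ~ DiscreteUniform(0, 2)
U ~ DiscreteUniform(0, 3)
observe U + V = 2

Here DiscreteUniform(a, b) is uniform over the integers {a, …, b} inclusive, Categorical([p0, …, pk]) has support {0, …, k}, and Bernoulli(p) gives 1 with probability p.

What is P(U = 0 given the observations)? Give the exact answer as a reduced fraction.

Enumerate traces; 216 have nonzero weight after conditioning:
  (V=0, Y=0, W=0, Z=2, X=0, U=2) weight 1/864
  (V=0, Y=0, W=0, Z=2, X=1, U=2) weight 1/864
  (V=0, Y=0, W=0, Z=2, X=2, U=2) weight 1/864
  (V=0, Y=0, W=0, Z=3, X=0, U=2) weight 1/864
  (V=0, Y=0, W=0, Z=3, X=1, U=2) weight 1/864
  (V=0, Y=0, W=0, Z=3, X=2, U=2) weight 1/864
  (V=0, Y=0, W=0, Z=4, X=0, U=2) weight 1/864
  (V=0, Y=0, W=0, Z=4, X=1, U=2) weight 1/864
  (V=1, Y=0, W=0, Z=2, X=0, U=1) weight 1/1728
  (V=2, Y=0, W=0, Z=2, X=0, U=0) weight 1/576
  … 206 more
Group by U:
  weight(U=0) = 1/8
  weight(U=1) = 1/24
  weight(U=2) = 1/12
Total weight = 1/8 + 1/24 + 1/12 = 1/4
P(U=0 | obs) = 1/8 / 1/4 = 1/2
P(U=1 | obs) = 1/24 / 1/4 = 1/6
P(U=2 | obs) = 1/12 / 1/4 = 1/3

P(U = 0 | obs) = 1/2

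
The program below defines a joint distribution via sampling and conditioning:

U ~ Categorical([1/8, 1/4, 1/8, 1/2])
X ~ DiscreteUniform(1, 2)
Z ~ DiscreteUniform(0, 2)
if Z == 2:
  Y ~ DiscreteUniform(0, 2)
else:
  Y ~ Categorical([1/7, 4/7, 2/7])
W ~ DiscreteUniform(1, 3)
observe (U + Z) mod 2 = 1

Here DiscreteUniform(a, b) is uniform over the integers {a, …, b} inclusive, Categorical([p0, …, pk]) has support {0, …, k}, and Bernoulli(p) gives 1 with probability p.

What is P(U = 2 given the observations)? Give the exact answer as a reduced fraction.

P(U = 2 | obs) = 1/14

Enumerate traces; 108 have nonzero weight after conditioning:
  (U=0, X=1, Z=1, Y=0, W=1) weight 1/1008
  (U=0, X=1, Z=1, Y=0, W=2) weight 1/1008
  (U=0, X=1, Z=1, Y=0, W=3) weight 1/1008
  (U=0, X=1, Z=1, Y=1, W=1) weight 1/252
  (U=0, X=1, Z=1, Y=1, W=2) weight 1/252
  (U=0, X=1, Z=1, Y=1, W=3) weight 1/252
  (U=0, X=1, Z=1, Y=2, W=1) weight 1/504
  (U=0, X=1, Z=1, Y=2, W=2) weight 1/504
  (U=1, X=1, Z=0, Y=0, W=1) weight 1/504
  (U=2, X=1, Z=1, Y=0, W=1) weight 1/1008
  … 98 more
Group by U:
  weight(U=0) = 1/24
  weight(U=1) = 1/6
  weight(U=2) = 1/24
  weight(U=3) = 1/3
Total weight = 1/24 + 1/6 + 1/24 + 1/3 = 7/12
P(U=0 | obs) = 1/24 / 7/12 = 1/14
P(U=1 | obs) = 1/6 / 7/12 = 2/7
P(U=2 | obs) = 1/24 / 7/12 = 1/14
P(U=3 | obs) = 1/3 / 7/12 = 4/7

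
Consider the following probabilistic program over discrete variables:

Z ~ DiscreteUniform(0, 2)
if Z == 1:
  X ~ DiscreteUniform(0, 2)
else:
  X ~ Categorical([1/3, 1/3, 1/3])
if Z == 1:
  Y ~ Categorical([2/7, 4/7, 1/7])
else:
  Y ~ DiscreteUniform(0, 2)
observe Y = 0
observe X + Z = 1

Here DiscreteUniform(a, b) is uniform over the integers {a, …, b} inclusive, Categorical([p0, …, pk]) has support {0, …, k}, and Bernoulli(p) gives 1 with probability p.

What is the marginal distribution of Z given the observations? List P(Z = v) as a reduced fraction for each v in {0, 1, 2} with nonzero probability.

P(Z=0) = 7/13, P(Z=1) = 6/13

Enumerate traces; 2 have nonzero weight after conditioning:
  (Z=0, X=1, Y=0) weight 1/27
  (Z=1, X=0, Y=0) weight 2/63
Group by Z:
  weight(Z=0) = 1/27
  weight(Z=1) = 2/63
Total weight = 1/27 + 2/63 = 13/189
P(Z=0 | obs) = 1/27 / 13/189 = 7/13
P(Z=1 | obs) = 2/63 / 13/189 = 6/13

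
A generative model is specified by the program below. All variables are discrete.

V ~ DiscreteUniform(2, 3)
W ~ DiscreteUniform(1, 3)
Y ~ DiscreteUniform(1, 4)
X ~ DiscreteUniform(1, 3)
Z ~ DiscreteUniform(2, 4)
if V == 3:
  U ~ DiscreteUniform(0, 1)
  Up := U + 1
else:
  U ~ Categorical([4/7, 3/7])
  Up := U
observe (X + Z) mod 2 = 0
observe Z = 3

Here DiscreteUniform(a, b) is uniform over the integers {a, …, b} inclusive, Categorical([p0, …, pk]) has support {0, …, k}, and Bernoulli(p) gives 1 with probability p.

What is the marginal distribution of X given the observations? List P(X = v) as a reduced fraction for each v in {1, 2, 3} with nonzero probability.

P(X=1) = 1/2, P(X=3) = 1/2

Enumerate traces; 96 have nonzero weight after conditioning:
  (V=2, W=1, Y=1, X=1, Z=3, U=0) weight 1/378
  (V=2, W=1, Y=1, X=1, Z=3, U=1) weight 1/504
  (V=2, W=1, Y=1, X=3, Z=3, U=0) weight 1/378
  (V=2, W=1, Y=1, X=3, Z=3, U=1) weight 1/504
  (V=2, W=1, Y=2, X=1, Z=3, U=0) weight 1/378
  (V=2, W=1, Y=2, X=1, Z=3, U=1) weight 1/504
  (V=2, W=1, Y=2, X=3, Z=3, U=0) weight 1/378
  (V=2, W=1, Y=2, X=3, Z=3, U=1) weight 1/504
  … 88 more
Group by X:
  weight(X=1) = 1/9
  weight(X=3) = 1/9
Total weight = 1/9 + 1/9 = 2/9
P(X=1 | obs) = 1/9 / 2/9 = 1/2
P(X=3 | obs) = 1/9 / 2/9 = 1/2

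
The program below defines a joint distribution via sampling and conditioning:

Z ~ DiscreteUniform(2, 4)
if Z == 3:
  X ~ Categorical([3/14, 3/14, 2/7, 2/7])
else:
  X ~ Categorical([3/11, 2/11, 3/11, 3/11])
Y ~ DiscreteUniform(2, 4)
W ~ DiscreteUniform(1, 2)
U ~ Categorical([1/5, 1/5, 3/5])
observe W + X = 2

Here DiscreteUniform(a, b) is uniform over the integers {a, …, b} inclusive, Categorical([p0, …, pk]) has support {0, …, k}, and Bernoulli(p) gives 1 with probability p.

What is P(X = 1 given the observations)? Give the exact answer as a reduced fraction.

Enumerate traces; 54 have nonzero weight after conditioning:
  (Z=2, X=0, Y=2, W=2, U=0) weight 1/330
  (Z=2, X=0, Y=2, W=2, U=1) weight 1/330
  (Z=2, X=0, Y=2, W=2, U=2) weight 1/110
  (Z=2, X=0, Y=3, W=2, U=0) weight 1/330
  (Z=2, X=0, Y=3, W=2, U=1) weight 1/330
  (Z=2, X=0, Y=3, W=2, U=2) weight 1/110
  (Z=2, X=0, Y=4, W=2, U=0) weight 1/330
  (Z=2, X=0, Y=4, W=2, U=1) weight 1/330
  (Z=2, X=1, Y=2, W=1, U=0) weight 1/495
  … 45 more
Group by X:
  weight(X=0) = 39/308
  weight(X=1) = 89/924
Total weight = 39/308 + 89/924 = 103/462
P(X=0 | obs) = 39/308 / 103/462 = 117/206
P(X=1 | obs) = 89/924 / 103/462 = 89/206

P(X = 1 | obs) = 89/206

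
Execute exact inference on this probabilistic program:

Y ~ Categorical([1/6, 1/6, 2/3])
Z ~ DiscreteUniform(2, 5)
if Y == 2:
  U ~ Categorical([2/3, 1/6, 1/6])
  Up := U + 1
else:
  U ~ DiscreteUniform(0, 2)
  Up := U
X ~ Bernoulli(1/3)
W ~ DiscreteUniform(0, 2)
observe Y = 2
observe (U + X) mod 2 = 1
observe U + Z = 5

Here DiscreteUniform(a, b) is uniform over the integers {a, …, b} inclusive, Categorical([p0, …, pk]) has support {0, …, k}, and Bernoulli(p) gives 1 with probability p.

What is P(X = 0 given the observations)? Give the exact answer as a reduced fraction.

P(X = 0 | obs) = 2/7

Enumerate traces; 9 have nonzero weight after conditioning:
  (Y=2, Z=3, U=2, X=1, W=0) weight 1/324
  (Y=2, Z=3, U=2, X=1, W=1) weight 1/324
  (Y=2, Z=3, U=2, X=1, W=2) weight 1/324
  (Y=2, Z=4, U=1, X=0, W=0) weight 1/162
  (Y=2, Z=4, U=1, X=0, W=1) weight 1/162
  (Y=2, Z=4, U=1, X=0, W=2) weight 1/162
  (Y=2, Z=5, U=0, X=1, W=0) weight 1/81
  (Y=2, Z=5, U=0, X=1, W=1) weight 1/81
  … 1 more
Group by X:
  weight(X=0) = 1/54
  weight(X=1) = 5/108
Total weight = 1/54 + 5/108 = 7/108
P(X=0 | obs) = 1/54 / 7/108 = 2/7
P(X=1 | obs) = 5/108 / 7/108 = 5/7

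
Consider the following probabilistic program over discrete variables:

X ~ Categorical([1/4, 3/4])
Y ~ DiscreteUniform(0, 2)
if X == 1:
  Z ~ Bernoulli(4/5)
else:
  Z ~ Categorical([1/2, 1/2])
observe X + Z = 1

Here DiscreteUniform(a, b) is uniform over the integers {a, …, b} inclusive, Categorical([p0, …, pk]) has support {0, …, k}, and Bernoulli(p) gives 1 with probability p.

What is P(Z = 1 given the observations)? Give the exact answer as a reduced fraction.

P(Z = 1 | obs) = 5/11

Enumerate traces; 6 have nonzero weight after conditioning:
  (X=0, Y=0, Z=1) weight 1/24
  (X=0, Y=1, Z=1) weight 1/24
  (X=0, Y=2, Z=1) weight 1/24
  (X=1, Y=0, Z=0) weight 1/20
  (X=1, Y=1, Z=0) weight 1/20
  (X=1, Y=2, Z=0) weight 1/20
Group by Z:
  weight(Z=0) = 3/20
  weight(Z=1) = 1/8
Total weight = 3/20 + 1/8 = 11/40
P(Z=0 | obs) = 3/20 / 11/40 = 6/11
P(Z=1 | obs) = 1/8 / 11/40 = 5/11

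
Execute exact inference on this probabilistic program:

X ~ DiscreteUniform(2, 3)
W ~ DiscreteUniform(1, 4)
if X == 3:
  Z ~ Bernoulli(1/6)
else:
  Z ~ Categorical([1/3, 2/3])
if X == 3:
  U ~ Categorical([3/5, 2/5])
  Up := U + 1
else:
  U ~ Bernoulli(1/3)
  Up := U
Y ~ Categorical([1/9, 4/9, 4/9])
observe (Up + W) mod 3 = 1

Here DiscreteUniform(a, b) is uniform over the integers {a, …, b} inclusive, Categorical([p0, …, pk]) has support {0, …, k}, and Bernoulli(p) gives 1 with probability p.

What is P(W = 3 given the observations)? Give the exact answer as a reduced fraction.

P(W = 3 | obs) = 7/20

Enumerate traces; 30 have nonzero weight after conditioning:
  (X=2, W=1, Z=0, U=0, Y=0) weight 1/324
  (X=2, W=1, Z=0, U=0, Y=1) weight 1/81
  (X=2, W=1, Z=0, U=0, Y=2) weight 1/81
  (X=2, W=1, Z=1, U=0, Y=0) weight 1/162
  (X=2, W=1, Z=1, U=0, Y=1) weight 2/81
  (X=2, W=1, Z=1, U=0, Y=2) weight 2/81
  (X=2, W=3, Z=0, U=1, Y=0) weight 1/648
  (X=2, W=3, Z=0, U=1, Y=1) weight 1/162
  (X=2, W=4, Z=0, U=0, Y=0) weight 1/324
  (X=3, W=2, Z=0, U=1, Y=0) weight 1/216
  … 20 more
Group by W:
  weight(W=1) = 1/12
  weight(W=2) = 1/20
  weight(W=3) = 7/60
  weight(W=4) = 1/12
Total weight = 1/12 + 1/20 + 7/60 + 1/12 = 1/3
P(W=1 | obs) = 1/12 / 1/3 = 1/4
P(W=2 | obs) = 1/20 / 1/3 = 3/20
P(W=3 | obs) = 7/60 / 1/3 = 7/20
P(W=4 | obs) = 1/12 / 1/3 = 1/4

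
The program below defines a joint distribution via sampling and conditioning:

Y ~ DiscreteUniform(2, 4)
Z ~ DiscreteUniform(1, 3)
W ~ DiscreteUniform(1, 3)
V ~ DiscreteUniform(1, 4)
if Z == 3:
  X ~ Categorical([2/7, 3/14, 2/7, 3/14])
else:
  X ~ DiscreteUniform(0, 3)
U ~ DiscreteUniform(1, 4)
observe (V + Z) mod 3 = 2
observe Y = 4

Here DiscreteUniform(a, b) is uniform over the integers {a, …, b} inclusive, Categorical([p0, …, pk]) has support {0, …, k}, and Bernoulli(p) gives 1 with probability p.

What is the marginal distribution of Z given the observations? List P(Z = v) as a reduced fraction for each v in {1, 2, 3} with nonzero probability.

P(Z=1) = 1/2, P(Z=2) = 1/4, P(Z=3) = 1/4

Enumerate traces; 192 have nonzero weight after conditioning:
  (Y=4, Z=1, W=1, V=1, X=0, U=1) weight 1/1728
  (Y=4, Z=1, W=1, V=1, X=0, U=2) weight 1/1728
  (Y=4, Z=1, W=1, V=1, X=0, U=3) weight 1/1728
  (Y=4, Z=1, W=1, V=1, X=0, U=4) weight 1/1728
  (Y=4, Z=1, W=1, V=1, X=1, U=1) weight 1/1728
  (Y=4, Z=1, W=1, V=1, X=1, U=2) weight 1/1728
  (Y=4, Z=1, W=1, V=1, X=1, U=3) weight 1/1728
  (Y=4, Z=1, W=1, V=1, X=1, U=4) weight 1/1728
  (Y=4, Z=2, W=1, V=3, X=0, U=1) weight 1/1728
  (Y=4, Z=3, W=1, V=2, X=0, U=1) weight 1/1512
  … 182 more
Group by Z:
  weight(Z=1) = 1/18
  weight(Z=2) = 1/36
  weight(Z=3) = 1/36
Total weight = 1/18 + 1/36 + 1/36 = 1/9
P(Z=1 | obs) = 1/18 / 1/9 = 1/2
P(Z=2 | obs) = 1/36 / 1/9 = 1/4
P(Z=3 | obs) = 1/36 / 1/9 = 1/4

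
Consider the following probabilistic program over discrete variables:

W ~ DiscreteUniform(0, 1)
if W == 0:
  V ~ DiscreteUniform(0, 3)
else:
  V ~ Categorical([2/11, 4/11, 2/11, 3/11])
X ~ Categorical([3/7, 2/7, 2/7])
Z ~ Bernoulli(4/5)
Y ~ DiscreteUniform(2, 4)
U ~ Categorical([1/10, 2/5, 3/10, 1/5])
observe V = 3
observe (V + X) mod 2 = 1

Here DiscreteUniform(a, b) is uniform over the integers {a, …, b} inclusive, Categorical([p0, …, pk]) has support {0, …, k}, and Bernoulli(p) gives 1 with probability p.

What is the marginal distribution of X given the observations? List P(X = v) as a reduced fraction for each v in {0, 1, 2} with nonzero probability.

P(X=0) = 3/5, P(X=2) = 2/5

Enumerate traces; 96 have nonzero weight after conditioning:
  (W=0, V=3, X=0, Z=0, Y=2, U=0) weight 1/2800
  (W=0, V=3, X=0, Z=0, Y=2, U=1) weight 1/700
  (W=0, V=3, X=0, Z=0, Y=2, U=2) weight 3/2800
  (W=0, V=3, X=0, Z=0, Y=2, U=3) weight 1/1400
  (W=0, V=3, X=0, Z=0, Y=3, U=0) weight 1/2800
  (W=0, V=3, X=0, Z=0, Y=3, U=1) weight 1/700
  (W=0, V=3, X=0, Z=0, Y=3, U=2) weight 3/2800
  (W=0, V=3, X=0, Z=0, Y=3, U=3) weight 1/1400
  (W=0, V=3, X=2, Z=0, Y=2, U=0) weight 1/4200
  … 87 more
Group by X:
  weight(X=0) = 69/616
  weight(X=2) = 23/308
Total weight = 69/616 + 23/308 = 115/616
P(X=0 | obs) = 69/616 / 115/616 = 3/5
P(X=2 | obs) = 23/308 / 115/616 = 2/5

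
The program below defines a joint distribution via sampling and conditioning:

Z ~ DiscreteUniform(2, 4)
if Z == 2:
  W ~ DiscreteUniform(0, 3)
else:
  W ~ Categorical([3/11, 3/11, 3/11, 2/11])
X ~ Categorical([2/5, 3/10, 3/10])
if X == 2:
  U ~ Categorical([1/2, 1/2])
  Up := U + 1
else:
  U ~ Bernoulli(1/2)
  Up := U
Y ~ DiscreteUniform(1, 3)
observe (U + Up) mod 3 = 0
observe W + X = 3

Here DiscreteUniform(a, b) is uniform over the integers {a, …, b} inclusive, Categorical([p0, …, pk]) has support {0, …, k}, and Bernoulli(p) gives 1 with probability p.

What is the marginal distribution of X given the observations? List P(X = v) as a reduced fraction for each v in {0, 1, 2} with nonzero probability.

P(X=0) = 18/53, P(X=1) = 35/106, P(X=2) = 35/106

Enumerate traces; 27 have nonzero weight after conditioning:
  (Z=2, W=1, X=2, U=1, Y=1) weight 1/240
  (Z=2, W=1, X=2, U=1, Y=2) weight 1/240
  (Z=2, W=1, X=2, U=1, Y=3) weight 1/240
  (Z=2, W=2, X=1, U=0, Y=1) weight 1/240
  (Z=2, W=2, X=1, U=0, Y=2) weight 1/240
  (Z=2, W=2, X=1, U=0, Y=3) weight 1/240
  (Z=2, W=3, X=0, U=0, Y=1) weight 1/180
  (Z=2, W=3, X=0, U=0, Y=2) weight 1/180
  … 19 more
Group by X:
  weight(X=0) = 9/220
  weight(X=1) = 7/176
  weight(X=2) = 7/176
Total weight = 9/220 + 7/176 + 7/176 = 53/440
P(X=0 | obs) = 9/220 / 53/440 = 18/53
P(X=1 | obs) = 7/176 / 53/440 = 35/106
P(X=2 | obs) = 7/176 / 53/440 = 35/106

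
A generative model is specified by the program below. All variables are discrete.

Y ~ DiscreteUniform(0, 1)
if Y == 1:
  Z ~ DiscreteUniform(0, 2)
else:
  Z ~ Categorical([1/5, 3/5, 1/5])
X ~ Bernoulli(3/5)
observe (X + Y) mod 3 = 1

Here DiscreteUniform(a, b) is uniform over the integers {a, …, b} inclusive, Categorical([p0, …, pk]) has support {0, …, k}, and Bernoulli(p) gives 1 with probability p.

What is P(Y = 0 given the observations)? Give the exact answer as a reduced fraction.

Enumerate traces; 6 have nonzero weight after conditioning:
  (Y=0, Z=0, X=1) weight 3/50
  (Y=0, Z=1, X=1) weight 9/50
  (Y=0, Z=2, X=1) weight 3/50
  (Y=1, Z=0, X=0) weight 1/15
  (Y=1, Z=1, X=0) weight 1/15
  (Y=1, Z=2, X=0) weight 1/15
Group by Y:
  weight(Y=0) = 3/10
  weight(Y=1) = 1/5
Total weight = 3/10 + 1/5 = 1/2
P(Y=0 | obs) = 3/10 / 1/2 = 3/5
P(Y=1 | obs) = 1/5 / 1/2 = 2/5

P(Y = 0 | obs) = 3/5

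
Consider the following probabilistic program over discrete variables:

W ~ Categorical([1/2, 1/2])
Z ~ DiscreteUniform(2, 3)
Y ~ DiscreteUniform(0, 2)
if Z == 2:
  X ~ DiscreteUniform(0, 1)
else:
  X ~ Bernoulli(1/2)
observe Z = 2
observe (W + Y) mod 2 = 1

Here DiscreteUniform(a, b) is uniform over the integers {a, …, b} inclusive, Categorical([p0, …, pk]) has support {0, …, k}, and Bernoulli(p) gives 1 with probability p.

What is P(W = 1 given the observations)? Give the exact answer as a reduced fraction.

Enumerate traces; 6 have nonzero weight after conditioning:
  (W=0, Z=2, Y=1, X=0) weight 1/24
  (W=0, Z=2, Y=1, X=1) weight 1/24
  (W=1, Z=2, Y=0, X=0) weight 1/24
  (W=1, Z=2, Y=0, X=1) weight 1/24
  (W=1, Z=2, Y=2, X=0) weight 1/24
  (W=1, Z=2, Y=2, X=1) weight 1/24
Group by W:
  weight(W=0) = 1/12
  weight(W=1) = 1/6
Total weight = 1/12 + 1/6 = 1/4
P(W=0 | obs) = 1/12 / 1/4 = 1/3
P(W=1 | obs) = 1/6 / 1/4 = 2/3

P(W = 1 | obs) = 2/3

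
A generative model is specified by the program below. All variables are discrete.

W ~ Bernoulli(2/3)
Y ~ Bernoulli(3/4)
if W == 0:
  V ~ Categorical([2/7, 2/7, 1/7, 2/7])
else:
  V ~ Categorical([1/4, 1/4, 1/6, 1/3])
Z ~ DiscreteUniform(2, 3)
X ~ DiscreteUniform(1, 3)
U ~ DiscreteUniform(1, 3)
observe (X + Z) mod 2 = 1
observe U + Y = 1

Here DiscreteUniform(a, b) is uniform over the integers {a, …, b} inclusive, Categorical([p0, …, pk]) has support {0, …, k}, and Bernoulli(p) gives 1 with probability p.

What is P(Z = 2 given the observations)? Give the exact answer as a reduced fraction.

Enumerate traces; 24 have nonzero weight after conditioning:
  (W=0, Y=0, V=0, Z=2, X=1, U=1) weight 1/756
  (W=0, Y=0, V=0, Z=2, X=3, U=1) weight 1/756
  (W=0, Y=0, V=0, Z=3, X=2, U=1) weight 1/756
  (W=0, Y=0, V=1, Z=2, X=1, U=1) weight 1/756
  (W=0, Y=0, V=1, Z=2, X=3, U=1) weight 1/756
  (W=0, Y=0, V=1, Z=3, X=2, U=1) weight 1/756
  (W=0, Y=0, V=2, Z=2, X=1, U=1) weight 1/1512
  (W=0, Y=0, V=2, Z=2, X=3, U=1) weight 1/1512
  … 16 more
Group by Z:
  weight(Z=2) = 1/36
  weight(Z=3) = 1/72
Total weight = 1/36 + 1/72 = 1/24
P(Z=2 | obs) = 1/36 / 1/24 = 2/3
P(Z=3 | obs) = 1/72 / 1/24 = 1/3

P(Z = 2 | obs) = 2/3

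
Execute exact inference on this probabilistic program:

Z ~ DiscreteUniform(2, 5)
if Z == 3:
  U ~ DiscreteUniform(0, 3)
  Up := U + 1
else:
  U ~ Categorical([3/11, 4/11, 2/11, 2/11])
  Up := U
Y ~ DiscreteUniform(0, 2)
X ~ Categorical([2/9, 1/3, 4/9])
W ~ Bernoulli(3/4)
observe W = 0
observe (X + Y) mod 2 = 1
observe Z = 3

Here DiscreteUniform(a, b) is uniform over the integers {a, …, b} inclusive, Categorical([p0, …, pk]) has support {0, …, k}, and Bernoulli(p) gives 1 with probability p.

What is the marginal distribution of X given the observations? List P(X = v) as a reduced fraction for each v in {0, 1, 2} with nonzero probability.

Enumerate traces; 16 have nonzero weight after conditioning:
  (Z=3, U=0, Y=0, X=1, W=0) weight 1/576
  (Z=3, U=0, Y=1, X=0, W=0) weight 1/864
  (Z=3, U=0, Y=1, X=2, W=0) weight 1/432
  (Z=3, U=0, Y=2, X=1, W=0) weight 1/576
  (Z=3, U=1, Y=0, X=1, W=0) weight 1/576
  (Z=3, U=1, Y=1, X=0, W=0) weight 1/864
  (Z=3, U=1, Y=1, X=2, W=0) weight 1/432
  (Z=3, U=1, Y=2, X=1, W=0) weight 1/576
  … 8 more
Group by X:
  weight(X=0) = 1/216
  weight(X=1) = 1/72
  weight(X=2) = 1/108
Total weight = 1/216 + 1/72 + 1/108 = 1/36
P(X=0 | obs) = 1/216 / 1/36 = 1/6
P(X=1 | obs) = 1/72 / 1/36 = 1/2
P(X=2 | obs) = 1/108 / 1/36 = 1/3

P(X=0) = 1/6, P(X=1) = 1/2, P(X=2) = 1/3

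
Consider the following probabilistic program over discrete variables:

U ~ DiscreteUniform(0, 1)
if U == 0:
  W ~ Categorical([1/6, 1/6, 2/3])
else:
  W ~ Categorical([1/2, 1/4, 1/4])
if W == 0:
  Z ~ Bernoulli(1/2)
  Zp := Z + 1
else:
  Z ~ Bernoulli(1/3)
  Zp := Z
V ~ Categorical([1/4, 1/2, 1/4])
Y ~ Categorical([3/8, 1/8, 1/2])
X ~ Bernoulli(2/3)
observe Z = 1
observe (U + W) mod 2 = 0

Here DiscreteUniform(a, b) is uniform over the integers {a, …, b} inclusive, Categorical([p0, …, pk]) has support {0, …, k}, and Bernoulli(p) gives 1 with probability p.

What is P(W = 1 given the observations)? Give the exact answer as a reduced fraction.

P(W = 1 | obs) = 3/14

Enumerate traces; 54 have nonzero weight after conditioning:
  (U=0, W=0, Z=1, V=0, Y=0, X=0) weight 1/768
  (U=0, W=0, Z=1, V=0, Y=0, X=1) weight 1/384
  (U=0, W=0, Z=1, V=0, Y=1, X=0) weight 1/2304
  (U=0, W=0, Z=1, V=0, Y=1, X=1) weight 1/1152
  (U=0, W=0, Z=1, V=0, Y=2, X=0) weight 1/576
  (U=0, W=0, Z=1, V=0, Y=2, X=1) weight 1/288
  (U=0, W=0, Z=1, V=1, Y=0, X=0) weight 1/384
  (U=0, W=0, Z=1, V=1, Y=0, X=1) weight 1/192
  (U=0, W=2, Z=1, V=0, Y=0, X=0) weight 1/288
  (U=1, W=1, Z=1, V=0, Y=0, X=0) weight 1/768
  … 44 more
Group by W:
  weight(W=0) = 1/24
  weight(W=1) = 1/24
  weight(W=2) = 1/9
Total weight = 1/24 + 1/24 + 1/9 = 7/36
P(W=0 | obs) = 1/24 / 7/36 = 3/14
P(W=1 | obs) = 1/24 / 7/36 = 3/14
P(W=2 | obs) = 1/9 / 7/36 = 4/7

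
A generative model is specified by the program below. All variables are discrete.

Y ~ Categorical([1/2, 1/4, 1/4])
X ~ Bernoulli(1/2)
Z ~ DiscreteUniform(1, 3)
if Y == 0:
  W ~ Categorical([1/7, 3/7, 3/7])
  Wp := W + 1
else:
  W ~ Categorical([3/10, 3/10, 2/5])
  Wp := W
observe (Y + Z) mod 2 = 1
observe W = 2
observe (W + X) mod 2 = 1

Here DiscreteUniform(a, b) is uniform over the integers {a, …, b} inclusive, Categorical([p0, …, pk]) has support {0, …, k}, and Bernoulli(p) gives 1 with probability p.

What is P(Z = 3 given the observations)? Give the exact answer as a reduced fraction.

P(Z = 3 | obs) = 22/51

Enumerate traces; 5 have nonzero weight after conditioning:
  (Y=0, X=1, Z=1, W=2) weight 1/28
  (Y=0, X=1, Z=3, W=2) weight 1/28
  (Y=1, X=1, Z=2, W=2) weight 1/60
  (Y=2, X=1, Z=1, W=2) weight 1/60
  (Y=2, X=1, Z=3, W=2) weight 1/60
Group by Z:
  weight(Z=1) = 11/210
  weight(Z=2) = 1/60
  weight(Z=3) = 11/210
Total weight = 11/210 + 1/60 + 11/210 = 17/140
P(Z=1 | obs) = 11/210 / 17/140 = 22/51
P(Z=2 | obs) = 1/60 / 17/140 = 7/51
P(Z=3 | obs) = 11/210 / 17/140 = 22/51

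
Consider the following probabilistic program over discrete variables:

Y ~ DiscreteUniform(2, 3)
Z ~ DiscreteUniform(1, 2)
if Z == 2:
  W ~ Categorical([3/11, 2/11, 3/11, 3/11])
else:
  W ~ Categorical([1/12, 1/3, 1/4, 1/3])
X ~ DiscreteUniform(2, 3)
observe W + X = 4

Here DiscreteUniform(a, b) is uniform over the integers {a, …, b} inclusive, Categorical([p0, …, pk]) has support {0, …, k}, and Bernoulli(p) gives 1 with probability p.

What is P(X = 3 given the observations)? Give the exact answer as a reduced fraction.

P(X = 3 | obs) = 68/137

Enumerate traces; 8 have nonzero weight after conditioning:
  (Y=2, Z=1, W=1, X=3) weight 1/24
  (Y=2, Z=1, W=2, X=2) weight 1/32
  (Y=2, Z=2, W=1, X=3) weight 1/44
  (Y=2, Z=2, W=2, X=2) weight 3/88
  (Y=3, Z=1, W=1, X=3) weight 1/24
  (Y=3, Z=1, W=2, X=2) weight 1/32
  (Y=3, Z=2, W=1, X=3) weight 1/44
  (Y=3, Z=2, W=2, X=2) weight 3/88
Group by X:
  weight(X=2) = 23/176
  weight(X=3) = 17/132
Total weight = 23/176 + 17/132 = 137/528
P(X=2 | obs) = 23/176 / 137/528 = 69/137
P(X=3 | obs) = 17/132 / 137/528 = 68/137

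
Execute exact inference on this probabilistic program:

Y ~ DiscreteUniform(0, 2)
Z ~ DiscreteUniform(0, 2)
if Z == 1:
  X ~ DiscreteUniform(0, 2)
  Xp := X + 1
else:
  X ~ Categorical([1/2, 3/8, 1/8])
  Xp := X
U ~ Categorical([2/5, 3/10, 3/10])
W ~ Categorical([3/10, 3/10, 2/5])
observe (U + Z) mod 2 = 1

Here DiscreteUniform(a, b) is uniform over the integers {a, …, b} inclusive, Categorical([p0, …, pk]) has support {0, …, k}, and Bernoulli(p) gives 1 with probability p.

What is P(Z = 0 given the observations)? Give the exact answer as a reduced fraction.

P(Z = 0 | obs) = 3/13

Enumerate traces; 108 have nonzero weight after conditioning:
  (Y=0, Z=0, X=0, U=1, W=0) weight 1/200
  (Y=0, Z=0, X=0, U=1, W=1) weight 1/200
  (Y=0, Z=0, X=0, U=1, W=2) weight 1/150
  (Y=0, Z=0, X=1, U=1, W=0) weight 3/800
  (Y=0, Z=0, X=1, U=1, W=1) weight 3/800
  (Y=0, Z=0, X=1, U=1, W=2) weight 1/200
  (Y=0, Z=0, X=2, U=1, W=0) weight 1/800
  (Y=0, Z=0, X=2, U=1, W=1) weight 1/800
  (Y=0, Z=1, X=0, U=0, W=0) weight 1/225
  (Y=0, Z=2, X=0, U=1, W=0) weight 1/200
  … 98 more
Group by Z:
  weight(Z=0) = 1/10
  weight(Z=1) = 7/30
  weight(Z=2) = 1/10
Total weight = 1/10 + 7/30 + 1/10 = 13/30
P(Z=0 | obs) = 1/10 / 13/30 = 3/13
P(Z=1 | obs) = 7/30 / 13/30 = 7/13
P(Z=2 | obs) = 1/10 / 13/30 = 3/13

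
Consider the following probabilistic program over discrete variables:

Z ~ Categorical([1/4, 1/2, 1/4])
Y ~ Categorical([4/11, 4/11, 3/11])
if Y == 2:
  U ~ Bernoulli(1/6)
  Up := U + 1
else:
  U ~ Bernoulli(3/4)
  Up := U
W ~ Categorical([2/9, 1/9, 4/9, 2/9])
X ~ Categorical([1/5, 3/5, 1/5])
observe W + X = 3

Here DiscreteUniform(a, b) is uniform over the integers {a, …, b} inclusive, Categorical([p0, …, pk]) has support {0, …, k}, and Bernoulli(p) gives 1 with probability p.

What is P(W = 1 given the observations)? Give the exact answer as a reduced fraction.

Enumerate traces; 54 have nonzero weight after conditioning:
  (Z=0, Y=0, U=0, W=1, X=2) weight 1/1980
  (Z=0, Y=0, U=0, W=2, X=1) weight 1/165
  (Z=0, Y=0, U=0, W=3, X=0) weight 1/990
  (Z=0, Y=0, U=1, W=1, X=2) weight 1/660
  (Z=0, Y=0, U=1, W=2, X=1) weight 1/55
  (Z=0, Y=0, U=1, W=3, X=0) weight 1/330
  (Z=0, Y=1, U=0, W=1, X=2) weight 1/1980
  (Z=0, Y=1, U=0, W=2, X=1) weight 1/165
  … 46 more
Group by W:
  weight(W=1) = 1/45
  weight(W=2) = 4/15
  weight(W=3) = 2/45
Total weight = 1/45 + 4/15 + 2/45 = 1/3
P(W=1 | obs) = 1/45 / 1/3 = 1/15
P(W=2 | obs) = 4/15 / 1/3 = 4/5
P(W=3 | obs) = 2/45 / 1/3 = 2/15

P(W = 1 | obs) = 1/15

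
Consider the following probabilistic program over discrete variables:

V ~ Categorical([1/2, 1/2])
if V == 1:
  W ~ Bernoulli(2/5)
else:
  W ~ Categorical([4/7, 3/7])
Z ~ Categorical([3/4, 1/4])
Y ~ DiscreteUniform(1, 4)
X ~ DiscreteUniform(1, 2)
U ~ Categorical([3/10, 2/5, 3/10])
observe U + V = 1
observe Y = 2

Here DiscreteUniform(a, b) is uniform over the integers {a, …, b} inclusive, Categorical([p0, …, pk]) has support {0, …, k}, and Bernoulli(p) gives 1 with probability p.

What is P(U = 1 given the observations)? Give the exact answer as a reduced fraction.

P(U = 1 | obs) = 4/7

Enumerate traces; 16 have nonzero weight after conditioning:
  (V=0, W=0, Z=0, Y=2, X=1, U=1) weight 3/280
  (V=0, W=0, Z=0, Y=2, X=2, U=1) weight 3/280
  (V=0, W=0, Z=1, Y=2, X=1, U=1) weight 1/280
  (V=0, W=0, Z=1, Y=2, X=2, U=1) weight 1/280
  (V=0, W=1, Z=0, Y=2, X=1, U=1) weight 9/1120
  (V=0, W=1, Z=0, Y=2, X=2, U=1) weight 9/1120
  (V=0, W=1, Z=1, Y=2, X=1, U=1) weight 3/1120
  (V=0, W=1, Z=1, Y=2, X=2, U=1) weight 3/1120
  (V=1, W=0, Z=0, Y=2, X=1, U=0) weight 27/3200
  … 7 more
Group by U:
  weight(U=0) = 3/80
  weight(U=1) = 1/20
Total weight = 3/80 + 1/20 = 7/80
P(U=0 | obs) = 3/80 / 7/80 = 3/7
P(U=1 | obs) = 1/20 / 7/80 = 4/7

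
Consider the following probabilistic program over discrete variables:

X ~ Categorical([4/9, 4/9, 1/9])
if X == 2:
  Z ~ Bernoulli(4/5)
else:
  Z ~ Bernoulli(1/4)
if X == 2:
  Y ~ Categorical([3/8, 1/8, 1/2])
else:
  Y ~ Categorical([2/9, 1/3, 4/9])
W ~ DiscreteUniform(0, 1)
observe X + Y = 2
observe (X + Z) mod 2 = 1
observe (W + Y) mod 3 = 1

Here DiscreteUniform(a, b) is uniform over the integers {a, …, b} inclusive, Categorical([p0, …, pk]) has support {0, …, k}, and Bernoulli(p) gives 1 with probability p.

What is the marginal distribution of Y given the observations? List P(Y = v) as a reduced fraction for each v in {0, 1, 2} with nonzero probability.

Enumerate traces; 2 have nonzero weight after conditioning:
  (X=1, Z=0, Y=1, W=0) weight 1/18
  (X=2, Z=1, Y=0, W=1) weight 1/60
Group by Y:
  weight(Y=0) = 1/60
  weight(Y=1) = 1/18
Total weight = 1/60 + 1/18 = 13/180
P(Y=0 | obs) = 1/60 / 13/180 = 3/13
P(Y=1 | obs) = 1/18 / 13/180 = 10/13

P(Y=0) = 3/13, P(Y=1) = 10/13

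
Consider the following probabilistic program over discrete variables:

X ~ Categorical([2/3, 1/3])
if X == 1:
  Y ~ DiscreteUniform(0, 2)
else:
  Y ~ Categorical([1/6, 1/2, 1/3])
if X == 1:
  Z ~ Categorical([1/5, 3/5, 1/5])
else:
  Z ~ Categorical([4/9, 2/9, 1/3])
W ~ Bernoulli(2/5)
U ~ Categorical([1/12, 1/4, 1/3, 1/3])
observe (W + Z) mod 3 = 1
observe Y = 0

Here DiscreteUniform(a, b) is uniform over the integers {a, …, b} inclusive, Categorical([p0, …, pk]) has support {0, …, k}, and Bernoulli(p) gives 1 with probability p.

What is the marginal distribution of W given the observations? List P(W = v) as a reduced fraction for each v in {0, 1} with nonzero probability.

Enumerate traces; 16 have nonzero weight after conditioning:
  (X=0, Y=0, Z=0, W=1, U=0) weight 2/1215
  (X=0, Y=0, Z=0, W=1, U=1) weight 2/405
  (X=0, Y=0, Z=0, W=1, U=2) weight 8/1215
  (X=0, Y=0, Z=0, W=1, U=3) weight 8/1215
  (X=0, Y=0, Z=1, W=0, U=0) weight 1/810
  (X=0, Y=0, Z=1, W=0, U=1) weight 1/270
  (X=0, Y=0, Z=1, W=0, U=2) weight 2/405
  (X=0, Y=0, Z=1, W=0, U=3) weight 2/405
  … 8 more
Group by W:
  weight(W=0) = 37/675
  weight(W=1) = 58/2025
Total weight = 37/675 + 58/2025 = 169/2025
P(W=0 | obs) = 37/675 / 169/2025 = 111/169
P(W=1 | obs) = 58/2025 / 169/2025 = 58/169

P(W=0) = 111/169, P(W=1) = 58/169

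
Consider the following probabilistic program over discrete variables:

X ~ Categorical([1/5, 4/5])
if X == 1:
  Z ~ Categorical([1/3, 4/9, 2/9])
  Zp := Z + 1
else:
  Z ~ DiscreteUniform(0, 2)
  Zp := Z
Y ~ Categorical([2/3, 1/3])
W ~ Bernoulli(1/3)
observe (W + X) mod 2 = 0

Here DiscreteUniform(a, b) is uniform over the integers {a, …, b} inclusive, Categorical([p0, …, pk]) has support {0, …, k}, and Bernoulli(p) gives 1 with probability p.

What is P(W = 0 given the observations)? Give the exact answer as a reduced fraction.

Enumerate traces; 12 have nonzero weight after conditioning:
  (X=0, Z=0, Y=0, W=0) weight 4/135
  (X=0, Z=0, Y=1, W=0) weight 2/135
  (X=0, Z=1, Y=0, W=0) weight 4/135
  (X=0, Z=1, Y=1, W=0) weight 2/135
  (X=0, Z=2, Y=0, W=0) weight 4/135
  (X=0, Z=2, Y=1, W=0) weight 2/135
  (X=1, Z=0, Y=0, W=1) weight 8/135
  (X=1, Z=0, Y=1, W=1) weight 4/135
  … 4 more
Group by W:
  weight(W=0) = 2/15
  weight(W=1) = 4/15
Total weight = 2/15 + 4/15 = 2/5
P(W=0 | obs) = 2/15 / 2/5 = 1/3
P(W=1 | obs) = 4/15 / 2/5 = 2/3

P(W = 0 | obs) = 1/3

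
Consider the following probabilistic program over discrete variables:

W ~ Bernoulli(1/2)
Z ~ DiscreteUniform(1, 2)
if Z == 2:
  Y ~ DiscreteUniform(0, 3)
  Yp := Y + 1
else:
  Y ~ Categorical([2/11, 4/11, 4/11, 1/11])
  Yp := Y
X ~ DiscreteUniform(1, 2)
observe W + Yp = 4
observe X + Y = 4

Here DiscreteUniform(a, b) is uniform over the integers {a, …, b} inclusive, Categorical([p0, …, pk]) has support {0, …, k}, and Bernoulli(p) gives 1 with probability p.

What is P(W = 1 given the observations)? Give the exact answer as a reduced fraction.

P(W = 1 | obs) = 15/26

Enumerate traces; 3 have nonzero weight after conditioning:
  (W=0, Z=2, Y=3, X=1) weight 1/32
  (W=1, Z=1, Y=3, X=1) weight 1/88
  (W=1, Z=2, Y=2, X=2) weight 1/32
Group by W:
  weight(W=0) = 1/32
  weight(W=1) = 15/352
Total weight = 1/32 + 15/352 = 13/176
P(W=0 | obs) = 1/32 / 13/176 = 11/26
P(W=1 | obs) = 15/352 / 13/176 = 15/26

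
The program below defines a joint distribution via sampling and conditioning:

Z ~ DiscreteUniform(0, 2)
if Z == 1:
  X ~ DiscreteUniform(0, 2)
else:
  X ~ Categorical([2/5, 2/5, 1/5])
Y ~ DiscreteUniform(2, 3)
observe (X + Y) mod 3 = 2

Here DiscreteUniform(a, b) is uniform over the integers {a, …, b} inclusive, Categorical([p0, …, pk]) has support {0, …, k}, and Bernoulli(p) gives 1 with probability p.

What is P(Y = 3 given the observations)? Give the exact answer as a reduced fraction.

Enumerate traces; 6 have nonzero weight after conditioning:
  (Z=0, X=0, Y=2) weight 1/15
  (Z=0, X=2, Y=3) weight 1/30
  (Z=1, X=0, Y=2) weight 1/18
  (Z=1, X=2, Y=3) weight 1/18
  (Z=2, X=0, Y=2) weight 1/15
  (Z=2, X=2, Y=3) weight 1/30
Group by Y:
  weight(Y=2) = 17/90
  weight(Y=3) = 11/90
Total weight = 17/90 + 11/90 = 14/45
P(Y=2 | obs) = 17/90 / 14/45 = 17/28
P(Y=3 | obs) = 11/90 / 14/45 = 11/28

P(Y = 3 | obs) = 11/28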